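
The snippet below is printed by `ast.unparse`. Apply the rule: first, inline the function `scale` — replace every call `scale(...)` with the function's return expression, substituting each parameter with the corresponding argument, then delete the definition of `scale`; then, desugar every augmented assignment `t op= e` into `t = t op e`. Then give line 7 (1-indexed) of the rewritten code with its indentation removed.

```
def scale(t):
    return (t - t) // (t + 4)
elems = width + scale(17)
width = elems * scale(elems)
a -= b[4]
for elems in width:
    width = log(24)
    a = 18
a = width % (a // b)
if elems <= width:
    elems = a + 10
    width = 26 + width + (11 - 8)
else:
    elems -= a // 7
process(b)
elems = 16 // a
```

Transformed code:
elems = width + (17 - 17) // (17 + 4)
width = elems * ((elems - elems) // (elems + 4))
a = a - b[4]
for elems in width:
    width = log(24)
    a = 18
a = width % (a // b)
if elems <= width:
    elems = a + 10
    width = 26 + width + (11 - 8)
else:
    elems = elems - a // 7
process(b)
elems = 16 // a

a = width % (a // b)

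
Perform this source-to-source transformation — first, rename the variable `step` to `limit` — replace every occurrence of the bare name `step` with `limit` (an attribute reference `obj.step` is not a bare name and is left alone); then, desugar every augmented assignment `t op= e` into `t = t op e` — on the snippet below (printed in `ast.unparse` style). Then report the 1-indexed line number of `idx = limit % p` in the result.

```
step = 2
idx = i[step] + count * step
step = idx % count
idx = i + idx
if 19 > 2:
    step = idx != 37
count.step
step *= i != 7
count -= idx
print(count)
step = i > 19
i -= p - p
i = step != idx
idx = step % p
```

14

Transformed code:
limit = 2
idx = i[limit] + count * limit
limit = idx % count
idx = i + idx
if 19 > 2:
    limit = idx != 37
count.step
limit = limit * (i != 7)
count = count - idx
print(count)
limit = i > 19
i = i - (p - p)
i = limit != idx
idx = limit % p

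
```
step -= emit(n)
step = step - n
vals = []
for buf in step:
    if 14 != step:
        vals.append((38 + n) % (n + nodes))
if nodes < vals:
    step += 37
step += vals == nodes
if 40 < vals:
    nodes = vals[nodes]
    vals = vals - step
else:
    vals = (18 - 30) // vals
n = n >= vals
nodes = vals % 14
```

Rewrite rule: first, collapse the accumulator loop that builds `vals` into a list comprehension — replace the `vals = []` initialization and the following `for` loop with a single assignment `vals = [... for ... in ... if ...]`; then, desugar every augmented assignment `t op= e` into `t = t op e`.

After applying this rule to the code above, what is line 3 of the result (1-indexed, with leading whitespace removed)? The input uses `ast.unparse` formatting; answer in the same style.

vals = [(38 + n) % (n + nodes) for buf in step if 14 != step]

Transformed code:
step = step - emit(n)
step = step - n
vals = [(38 + n) % (n + nodes) for buf in step if 14 != step]
if nodes < vals:
    step = step + 37
step = step + (vals == nodes)
if 40 < vals:
    nodes = vals[nodes]
    vals = vals - step
else:
    vals = (18 - 30) // vals
n = n >= vals
nodes = vals % 14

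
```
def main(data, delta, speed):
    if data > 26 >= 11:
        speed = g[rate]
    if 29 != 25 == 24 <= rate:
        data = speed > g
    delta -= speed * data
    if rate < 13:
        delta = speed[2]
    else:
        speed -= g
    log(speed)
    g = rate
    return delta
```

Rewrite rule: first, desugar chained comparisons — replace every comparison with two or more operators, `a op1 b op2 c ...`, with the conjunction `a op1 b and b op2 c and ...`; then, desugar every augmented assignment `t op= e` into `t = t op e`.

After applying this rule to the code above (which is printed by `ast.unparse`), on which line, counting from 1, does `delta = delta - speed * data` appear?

Transformed code:
def main(data, delta, speed):
    if data > 26 and 26 >= 11:
        speed = g[rate]
    if 29 != 25 and 25 == 24 and (24 <= rate):
        data = speed > g
    delta = delta - speed * data
    if rate < 13:
        delta = speed[2]
    else:
        speed = speed - g
    log(speed)
    g = rate
    return delta

6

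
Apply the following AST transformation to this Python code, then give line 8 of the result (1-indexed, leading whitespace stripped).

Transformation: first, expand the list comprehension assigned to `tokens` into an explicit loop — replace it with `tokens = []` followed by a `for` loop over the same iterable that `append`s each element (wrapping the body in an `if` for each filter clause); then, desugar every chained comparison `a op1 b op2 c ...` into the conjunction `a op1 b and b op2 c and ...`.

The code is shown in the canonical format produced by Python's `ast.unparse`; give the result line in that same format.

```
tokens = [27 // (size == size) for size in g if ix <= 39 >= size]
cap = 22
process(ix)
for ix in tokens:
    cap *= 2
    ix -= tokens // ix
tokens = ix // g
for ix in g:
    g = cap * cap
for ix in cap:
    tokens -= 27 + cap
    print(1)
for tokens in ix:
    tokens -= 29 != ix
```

cap *= 2

Transformed code:
tokens = []
for size in g:
    if ix <= 39 and 39 >= size:
        tokens.append(27 // (size == size))
cap = 22
process(ix)
for ix in tokens:
    cap *= 2
    ix -= tokens // ix
tokens = ix // g
for ix in g:
    g = cap * cap
for ix in cap:
    tokens -= 27 + cap
    print(1)
for tokens in ix:
    tokens -= 29 != ix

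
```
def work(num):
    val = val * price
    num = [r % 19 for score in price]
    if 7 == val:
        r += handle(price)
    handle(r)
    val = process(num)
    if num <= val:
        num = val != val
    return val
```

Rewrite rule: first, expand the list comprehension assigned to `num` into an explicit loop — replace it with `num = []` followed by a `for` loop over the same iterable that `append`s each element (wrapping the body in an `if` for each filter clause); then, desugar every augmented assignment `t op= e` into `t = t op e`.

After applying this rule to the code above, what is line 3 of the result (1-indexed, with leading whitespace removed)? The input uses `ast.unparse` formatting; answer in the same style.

num = []

Transformed code:
def work(num):
    val = val * price
    num = []
    for score in price:
        num.append(r % 19)
    if 7 == val:
        r = r + handle(price)
    handle(r)
    val = process(num)
    if num <= val:
        num = val != val
    return val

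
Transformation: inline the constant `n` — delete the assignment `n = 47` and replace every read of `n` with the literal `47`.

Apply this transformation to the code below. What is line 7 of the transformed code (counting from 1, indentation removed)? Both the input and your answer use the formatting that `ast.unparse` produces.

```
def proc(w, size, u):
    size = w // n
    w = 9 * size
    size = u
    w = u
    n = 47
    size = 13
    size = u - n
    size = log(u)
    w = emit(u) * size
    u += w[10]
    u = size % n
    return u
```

Transformed code:
def proc(w, size, u):
    size = w // 47
    w = 9 * size
    size = u
    w = u
    size = 13
    size = u - 47
    size = log(u)
    w = emit(u) * size
    u += w[10]
    u = size % 47
    return u

size = u - 47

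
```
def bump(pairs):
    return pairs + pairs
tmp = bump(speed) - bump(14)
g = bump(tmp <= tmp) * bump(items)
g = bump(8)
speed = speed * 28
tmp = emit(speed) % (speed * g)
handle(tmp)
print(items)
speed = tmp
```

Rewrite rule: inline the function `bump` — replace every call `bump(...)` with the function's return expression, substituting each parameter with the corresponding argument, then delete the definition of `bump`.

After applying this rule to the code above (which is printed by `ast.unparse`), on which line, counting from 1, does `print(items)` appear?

Transformed code:
tmp = speed + speed - (14 + 14)
g = ((tmp <= tmp) + (tmp <= tmp)) * (items + items)
g = 8 + 8
speed = speed * 28
tmp = emit(speed) % (speed * g)
handle(tmp)
print(items)
speed = tmp

7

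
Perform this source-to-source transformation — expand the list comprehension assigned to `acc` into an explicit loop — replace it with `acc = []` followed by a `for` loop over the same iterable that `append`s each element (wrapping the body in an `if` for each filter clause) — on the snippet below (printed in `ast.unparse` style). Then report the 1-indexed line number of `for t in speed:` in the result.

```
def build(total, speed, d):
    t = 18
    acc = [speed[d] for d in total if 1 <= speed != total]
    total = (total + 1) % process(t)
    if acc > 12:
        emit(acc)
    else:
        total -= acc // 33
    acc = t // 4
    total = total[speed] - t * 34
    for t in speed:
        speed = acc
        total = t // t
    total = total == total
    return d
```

Transformed code:
def build(total, speed, d):
    t = 18
    acc = []
    for d in total:
        if 1 <= speed != total:
            acc.append(speed[d])
    total = (total + 1) % process(t)
    if acc > 12:
        emit(acc)
    else:
        total -= acc // 33
    acc = t // 4
    total = total[speed] - t * 34
    for t in speed:
        speed = acc
        total = t // t
    total = total == total
    return d

14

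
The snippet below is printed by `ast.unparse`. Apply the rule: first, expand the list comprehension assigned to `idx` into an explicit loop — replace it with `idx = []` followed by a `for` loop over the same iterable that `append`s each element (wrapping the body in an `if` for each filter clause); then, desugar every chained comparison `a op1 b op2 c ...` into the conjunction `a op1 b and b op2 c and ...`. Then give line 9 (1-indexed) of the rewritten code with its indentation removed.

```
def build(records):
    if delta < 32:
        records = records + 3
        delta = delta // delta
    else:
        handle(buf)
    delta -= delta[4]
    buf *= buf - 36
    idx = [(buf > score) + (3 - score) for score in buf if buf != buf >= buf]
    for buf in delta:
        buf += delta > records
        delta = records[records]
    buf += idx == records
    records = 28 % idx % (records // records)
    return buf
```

idx = []

Transformed code:
def build(records):
    if delta < 32:
        records = records + 3
        delta = delta // delta
    else:
        handle(buf)
    delta -= delta[4]
    buf *= buf - 36
    idx = []
    for score in buf:
        if buf != buf and buf >= buf:
            idx.append((buf > score) + (3 - score))
    for buf in delta:
        buf += delta > records
        delta = records[records]
    buf += idx == records
    records = 28 % idx % (records // records)
    return buf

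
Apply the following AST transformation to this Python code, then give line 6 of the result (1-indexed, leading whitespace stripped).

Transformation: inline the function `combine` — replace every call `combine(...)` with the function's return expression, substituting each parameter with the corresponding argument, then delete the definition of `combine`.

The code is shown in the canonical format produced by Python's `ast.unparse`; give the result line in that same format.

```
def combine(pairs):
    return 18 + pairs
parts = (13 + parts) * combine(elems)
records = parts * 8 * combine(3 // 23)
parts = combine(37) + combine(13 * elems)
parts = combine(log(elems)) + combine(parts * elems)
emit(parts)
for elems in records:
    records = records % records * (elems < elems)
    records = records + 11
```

for elems in records:

Transformed code:
parts = (13 + parts) * (18 + elems)
records = parts * 8 * (18 + 3 // 23)
parts = 18 + 37 + (18 + 13 * elems)
parts = 18 + log(elems) + (18 + parts * elems)
emit(parts)
for elems in records:
    records = records % records * (elems < elems)
    records = records + 11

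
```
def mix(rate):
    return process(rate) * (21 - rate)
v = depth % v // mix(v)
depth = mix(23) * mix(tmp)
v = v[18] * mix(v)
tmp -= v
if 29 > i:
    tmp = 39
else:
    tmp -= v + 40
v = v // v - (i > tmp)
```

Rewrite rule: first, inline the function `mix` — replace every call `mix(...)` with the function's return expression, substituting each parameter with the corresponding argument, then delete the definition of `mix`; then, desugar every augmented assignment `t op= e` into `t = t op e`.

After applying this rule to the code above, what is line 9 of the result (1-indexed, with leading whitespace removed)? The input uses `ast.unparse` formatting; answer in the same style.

Transformed code:
v = depth % v // (process(v) * (21 - v))
depth = process(23) * (21 - 23) * (process(tmp) * (21 - tmp))
v = v[18] * (process(v) * (21 - v))
tmp = tmp - v
if 29 > i:
    tmp = 39
else:
    tmp = tmp - (v + 40)
v = v // v - (i > tmp)

v = v // v - (i > tmp)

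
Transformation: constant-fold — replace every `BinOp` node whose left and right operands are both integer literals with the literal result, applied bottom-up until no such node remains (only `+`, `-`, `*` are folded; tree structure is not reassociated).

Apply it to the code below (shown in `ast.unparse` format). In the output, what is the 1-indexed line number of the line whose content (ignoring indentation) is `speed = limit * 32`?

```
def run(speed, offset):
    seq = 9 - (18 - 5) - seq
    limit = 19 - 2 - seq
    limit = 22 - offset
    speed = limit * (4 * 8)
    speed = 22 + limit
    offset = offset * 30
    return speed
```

Transformed code:
def run(speed, offset):
    seq = -4 - seq
    limit = 17 - seq
    limit = 22 - offset
    speed = limit * 32
    speed = 22 + limit
    offset = offset * 30
    return speed

5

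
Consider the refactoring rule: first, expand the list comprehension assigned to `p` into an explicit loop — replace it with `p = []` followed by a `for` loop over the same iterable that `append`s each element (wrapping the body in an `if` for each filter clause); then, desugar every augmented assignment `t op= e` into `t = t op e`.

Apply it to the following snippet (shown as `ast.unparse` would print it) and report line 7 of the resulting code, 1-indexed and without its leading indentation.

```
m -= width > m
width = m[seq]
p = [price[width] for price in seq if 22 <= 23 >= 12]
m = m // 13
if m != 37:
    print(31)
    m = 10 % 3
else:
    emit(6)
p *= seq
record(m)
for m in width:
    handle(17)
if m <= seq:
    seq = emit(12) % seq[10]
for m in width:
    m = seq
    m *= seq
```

Transformed code:
m = m - (width > m)
width = m[seq]
p = []
for price in seq:
    if 22 <= 23 >= 12:
        p.append(price[width])
m = m // 13
if m != 37:
    print(31)
    m = 10 % 3
else:
    emit(6)
p = p * seq
record(m)
for m in width:
    handle(17)
if m <= seq:
    seq = emit(12) % seq[10]
for m in width:
    m = seq
    m = m * seq

m = m // 13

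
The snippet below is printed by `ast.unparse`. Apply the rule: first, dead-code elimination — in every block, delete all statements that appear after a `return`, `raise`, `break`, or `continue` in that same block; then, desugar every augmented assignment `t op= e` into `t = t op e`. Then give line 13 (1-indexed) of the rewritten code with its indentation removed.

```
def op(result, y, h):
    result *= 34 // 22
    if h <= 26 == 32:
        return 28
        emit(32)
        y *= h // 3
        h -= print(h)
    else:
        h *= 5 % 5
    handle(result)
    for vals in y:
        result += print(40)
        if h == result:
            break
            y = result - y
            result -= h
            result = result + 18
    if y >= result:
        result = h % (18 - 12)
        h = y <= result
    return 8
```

result = h % (18 - 12)

Transformed code:
def op(result, y, h):
    result = result * (34 // 22)
    if h <= 26 == 32:
        return 28
    else:
        h = h * (5 % 5)
    handle(result)
    for vals in y:
        result = result + print(40)
        if h == result:
            break
    if y >= result:
        result = h % (18 - 12)
        h = y <= result
    return 8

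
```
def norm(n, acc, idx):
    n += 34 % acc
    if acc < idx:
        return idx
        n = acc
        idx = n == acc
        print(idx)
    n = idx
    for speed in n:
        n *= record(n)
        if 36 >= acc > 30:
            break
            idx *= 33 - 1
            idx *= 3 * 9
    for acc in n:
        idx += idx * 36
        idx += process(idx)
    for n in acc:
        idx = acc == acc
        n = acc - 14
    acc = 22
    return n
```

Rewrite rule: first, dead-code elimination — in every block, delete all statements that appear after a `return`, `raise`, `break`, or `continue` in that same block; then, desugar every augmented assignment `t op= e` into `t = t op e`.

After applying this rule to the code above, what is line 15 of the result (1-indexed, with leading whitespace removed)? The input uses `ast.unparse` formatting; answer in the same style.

Transformed code:
def norm(n, acc, idx):
    n = n + 34 % acc
    if acc < idx:
        return idx
    n = idx
    for speed in n:
        n = n * record(n)
        if 36 >= acc > 30:
            break
    for acc in n:
        idx = idx + idx * 36
        idx = idx + process(idx)
    for n in acc:
        idx = acc == acc
        n = acc - 14
    acc = 22
    return n

n = acc - 14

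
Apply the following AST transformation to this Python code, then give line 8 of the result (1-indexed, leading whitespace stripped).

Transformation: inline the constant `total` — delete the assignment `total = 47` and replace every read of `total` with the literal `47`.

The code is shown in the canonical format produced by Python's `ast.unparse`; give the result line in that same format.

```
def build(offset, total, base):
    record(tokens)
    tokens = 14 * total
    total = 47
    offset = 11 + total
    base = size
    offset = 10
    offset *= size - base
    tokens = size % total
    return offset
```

Transformed code:
def build(offset, total, base):
    record(tokens)
    tokens = 14 * 47
    offset = 11 + 47
    base = size
    offset = 10
    offset *= size - base
    tokens = size % 47
    return offset

tokens = size % 47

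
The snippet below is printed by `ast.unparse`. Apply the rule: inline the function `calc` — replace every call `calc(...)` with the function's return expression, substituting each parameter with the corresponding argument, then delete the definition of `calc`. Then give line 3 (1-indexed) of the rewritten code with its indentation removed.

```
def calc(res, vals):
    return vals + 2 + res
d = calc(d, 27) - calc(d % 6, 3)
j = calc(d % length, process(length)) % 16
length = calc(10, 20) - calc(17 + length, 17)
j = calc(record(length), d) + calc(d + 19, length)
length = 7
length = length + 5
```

length = 20 + 2 + 10 - (17 + 2 + (17 + length))

Transformed code:
d = 27 + 2 + d - (3 + 2 + d % 6)
j = (process(length) + 2 + d % length) % 16
length = 20 + 2 + 10 - (17 + 2 + (17 + length))
j = d + 2 + record(length) + (length + 2 + (d + 19))
length = 7
length = length + 5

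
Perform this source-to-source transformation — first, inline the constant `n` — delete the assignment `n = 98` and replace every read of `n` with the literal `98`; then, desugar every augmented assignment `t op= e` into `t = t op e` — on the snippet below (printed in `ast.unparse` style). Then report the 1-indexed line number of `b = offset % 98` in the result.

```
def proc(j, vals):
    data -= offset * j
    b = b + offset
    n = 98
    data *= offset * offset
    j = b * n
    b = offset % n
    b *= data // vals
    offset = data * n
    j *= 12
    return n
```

Transformed code:
def proc(j, vals):
    data = data - offset * j
    b = b + offset
    data = data * (offset * offset)
    j = b * 98
    b = offset % 98
    b = b * (data // vals)
    offset = data * 98
    j = j * 12
    return 98

6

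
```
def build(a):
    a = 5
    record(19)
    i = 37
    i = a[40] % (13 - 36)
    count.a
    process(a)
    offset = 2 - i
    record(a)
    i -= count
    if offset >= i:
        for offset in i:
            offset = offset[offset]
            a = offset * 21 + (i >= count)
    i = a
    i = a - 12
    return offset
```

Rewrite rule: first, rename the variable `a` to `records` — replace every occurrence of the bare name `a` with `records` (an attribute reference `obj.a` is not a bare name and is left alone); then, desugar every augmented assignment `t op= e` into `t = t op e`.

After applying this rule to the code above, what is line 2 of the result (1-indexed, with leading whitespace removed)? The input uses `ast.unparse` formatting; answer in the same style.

records = 5

Transformed code:
def build(records):
    records = 5
    record(19)
    i = 37
    i = records[40] % (13 - 36)
    count.a
    process(records)
    offset = 2 - i
    record(records)
    i = i - count
    if offset >= i:
        for offset in i:
            offset = offset[offset]
            records = offset * 21 + (i >= count)
    i = records
    i = records - 12
    return offset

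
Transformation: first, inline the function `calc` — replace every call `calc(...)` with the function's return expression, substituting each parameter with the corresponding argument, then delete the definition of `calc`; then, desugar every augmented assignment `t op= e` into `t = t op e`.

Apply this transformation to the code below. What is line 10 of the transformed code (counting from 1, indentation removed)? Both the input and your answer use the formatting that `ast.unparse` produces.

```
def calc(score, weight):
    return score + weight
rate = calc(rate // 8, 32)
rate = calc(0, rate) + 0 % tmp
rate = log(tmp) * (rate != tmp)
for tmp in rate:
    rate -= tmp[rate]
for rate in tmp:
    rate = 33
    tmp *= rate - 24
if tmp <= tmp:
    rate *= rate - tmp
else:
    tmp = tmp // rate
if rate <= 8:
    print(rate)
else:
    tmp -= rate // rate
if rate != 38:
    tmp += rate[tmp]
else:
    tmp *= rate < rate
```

rate = rate * (rate - tmp)

Transformed code:
rate = rate // 8 + 32
rate = 0 + rate + 0 % tmp
rate = log(tmp) * (rate != tmp)
for tmp in rate:
    rate = rate - tmp[rate]
for rate in tmp:
    rate = 33
    tmp = tmp * (rate - 24)
if tmp <= tmp:
    rate = rate * (rate - tmp)
else:
    tmp = tmp // rate
if rate <= 8:
    print(rate)
else:
    tmp = tmp - rate // rate
if rate != 38:
    tmp = tmp + rate[tmp]
else:
    tmp = tmp * (rate < rate)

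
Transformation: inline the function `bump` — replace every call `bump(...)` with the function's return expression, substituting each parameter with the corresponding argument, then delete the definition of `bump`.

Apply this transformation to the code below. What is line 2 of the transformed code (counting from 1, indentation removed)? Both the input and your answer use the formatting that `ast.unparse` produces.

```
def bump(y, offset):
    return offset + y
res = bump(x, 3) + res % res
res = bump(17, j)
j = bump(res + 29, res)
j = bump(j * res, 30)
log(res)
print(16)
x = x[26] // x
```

res = j + 17

Transformed code:
res = 3 + x + res % res
res = j + 17
j = res + (res + 29)
j = 30 + j * res
log(res)
print(16)
x = x[26] // x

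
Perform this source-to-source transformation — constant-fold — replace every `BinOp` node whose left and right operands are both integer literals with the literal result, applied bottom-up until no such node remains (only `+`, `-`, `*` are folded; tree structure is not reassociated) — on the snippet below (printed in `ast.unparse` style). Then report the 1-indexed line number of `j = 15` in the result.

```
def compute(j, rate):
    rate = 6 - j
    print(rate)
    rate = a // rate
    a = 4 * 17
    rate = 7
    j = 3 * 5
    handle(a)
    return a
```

7

Transformed code:
def compute(j, rate):
    rate = 6 - j
    print(rate)
    rate = a // rate
    a = 68
    rate = 7
    j = 15
    handle(a)
    return a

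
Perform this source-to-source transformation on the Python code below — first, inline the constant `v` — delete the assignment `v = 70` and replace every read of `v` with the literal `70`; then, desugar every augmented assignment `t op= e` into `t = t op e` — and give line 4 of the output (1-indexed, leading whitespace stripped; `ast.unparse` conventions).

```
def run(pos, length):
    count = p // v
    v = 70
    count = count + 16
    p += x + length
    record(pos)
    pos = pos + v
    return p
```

Transformed code:
def run(pos, length):
    count = p // 70
    count = count + 16
    p = p + (x + length)
    record(pos)
    pos = pos + 70
    return p

p = p + (x + length)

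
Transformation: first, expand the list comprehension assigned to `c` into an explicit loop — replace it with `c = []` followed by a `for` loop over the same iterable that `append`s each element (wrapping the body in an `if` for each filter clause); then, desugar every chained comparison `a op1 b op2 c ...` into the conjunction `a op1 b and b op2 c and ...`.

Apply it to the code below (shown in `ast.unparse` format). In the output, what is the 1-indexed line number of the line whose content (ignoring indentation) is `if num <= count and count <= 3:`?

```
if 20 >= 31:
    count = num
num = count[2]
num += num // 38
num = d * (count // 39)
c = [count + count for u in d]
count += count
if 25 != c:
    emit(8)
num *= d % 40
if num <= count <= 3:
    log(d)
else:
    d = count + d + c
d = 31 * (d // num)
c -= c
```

13

Transformed code:
if 20 >= 31:
    count = num
num = count[2]
num += num // 38
num = d * (count // 39)
c = []
for u in d:
    c.append(count + count)
count += count
if 25 != c:
    emit(8)
num *= d % 40
if num <= count and count <= 3:
    log(d)
else:
    d = count + d + c
d = 31 * (d // num)
c -= c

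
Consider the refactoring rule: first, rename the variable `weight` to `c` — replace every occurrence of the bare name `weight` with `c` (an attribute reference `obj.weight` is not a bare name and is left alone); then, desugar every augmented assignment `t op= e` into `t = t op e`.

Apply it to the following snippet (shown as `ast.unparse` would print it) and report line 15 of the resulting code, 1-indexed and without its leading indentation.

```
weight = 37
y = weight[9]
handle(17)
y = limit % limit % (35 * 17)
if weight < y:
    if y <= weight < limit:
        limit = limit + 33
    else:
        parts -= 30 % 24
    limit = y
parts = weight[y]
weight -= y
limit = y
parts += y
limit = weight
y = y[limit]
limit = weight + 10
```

limit = c

Transformed code:
c = 37
y = c[9]
handle(17)
y = limit % limit % (35 * 17)
if c < y:
    if y <= c < limit:
        limit = limit + 33
    else:
        parts = parts - 30 % 24
    limit = y
parts = c[y]
c = c - y
limit = y
parts = parts + y
limit = c
y = y[limit]
limit = c + 10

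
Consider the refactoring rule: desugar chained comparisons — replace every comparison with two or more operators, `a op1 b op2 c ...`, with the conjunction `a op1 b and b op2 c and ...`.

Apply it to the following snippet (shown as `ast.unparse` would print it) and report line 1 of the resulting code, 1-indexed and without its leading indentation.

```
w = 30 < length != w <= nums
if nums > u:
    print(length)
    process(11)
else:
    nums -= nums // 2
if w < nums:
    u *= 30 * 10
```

Transformed code:
w = 30 < length and length != w and (w <= nums)
if nums > u:
    print(length)
    process(11)
else:
    nums -= nums // 2
if w < nums:
    u *= 30 * 10

w = 30 < length and length != w and (w <= nums)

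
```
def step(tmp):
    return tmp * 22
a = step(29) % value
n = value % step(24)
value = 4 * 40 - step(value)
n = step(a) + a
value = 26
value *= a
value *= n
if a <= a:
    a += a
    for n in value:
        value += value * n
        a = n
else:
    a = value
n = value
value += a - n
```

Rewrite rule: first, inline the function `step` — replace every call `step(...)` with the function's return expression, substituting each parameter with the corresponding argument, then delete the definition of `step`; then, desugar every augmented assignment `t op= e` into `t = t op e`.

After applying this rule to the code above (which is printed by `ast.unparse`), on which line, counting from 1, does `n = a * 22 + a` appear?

4

Transformed code:
a = 29 * 22 % value
n = value % (24 * 22)
value = 4 * 40 - value * 22
n = a * 22 + a
value = 26
value = value * a
value = value * n
if a <= a:
    a = a + a
    for n in value:
        value = value + value * n
        a = n
else:
    a = value
n = value
value = value + (a - n)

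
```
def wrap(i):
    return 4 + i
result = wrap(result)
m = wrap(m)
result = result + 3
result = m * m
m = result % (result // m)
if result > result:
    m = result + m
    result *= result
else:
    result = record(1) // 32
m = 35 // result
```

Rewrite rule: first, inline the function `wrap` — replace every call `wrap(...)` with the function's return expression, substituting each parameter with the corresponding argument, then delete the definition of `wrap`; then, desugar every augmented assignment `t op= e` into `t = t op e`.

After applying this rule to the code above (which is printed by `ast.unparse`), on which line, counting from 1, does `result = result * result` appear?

Transformed code:
result = 4 + result
m = 4 + m
result = result + 3
result = m * m
m = result % (result // m)
if result > result:
    m = result + m
    result = result * result
else:
    result = record(1) // 32
m = 35 // result

8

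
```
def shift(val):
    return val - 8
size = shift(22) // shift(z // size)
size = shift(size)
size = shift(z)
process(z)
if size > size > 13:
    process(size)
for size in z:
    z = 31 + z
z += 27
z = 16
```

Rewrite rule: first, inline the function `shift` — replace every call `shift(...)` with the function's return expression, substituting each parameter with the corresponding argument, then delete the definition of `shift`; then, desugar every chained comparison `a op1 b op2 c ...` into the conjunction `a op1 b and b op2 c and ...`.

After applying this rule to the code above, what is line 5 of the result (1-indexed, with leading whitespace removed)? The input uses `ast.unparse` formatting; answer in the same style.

if size > size and size > 13:

Transformed code:
size = (22 - 8) // (z // size - 8)
size = size - 8
size = z - 8
process(z)
if size > size and size > 13:
    process(size)
for size in z:
    z = 31 + z
z += 27
z = 16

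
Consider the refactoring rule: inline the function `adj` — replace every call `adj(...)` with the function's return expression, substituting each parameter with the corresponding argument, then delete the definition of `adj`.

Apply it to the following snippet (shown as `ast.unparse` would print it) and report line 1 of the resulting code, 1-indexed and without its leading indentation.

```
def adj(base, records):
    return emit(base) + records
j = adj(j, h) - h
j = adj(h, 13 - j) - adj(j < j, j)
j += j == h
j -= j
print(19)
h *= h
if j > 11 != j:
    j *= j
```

j = emit(j) + h - h

Transformed code:
j = emit(j) + h - h
j = emit(h) + (13 - j) - (emit(j < j) + j)
j += j == h
j -= j
print(19)
h *= h
if j > 11 != j:
    j *= j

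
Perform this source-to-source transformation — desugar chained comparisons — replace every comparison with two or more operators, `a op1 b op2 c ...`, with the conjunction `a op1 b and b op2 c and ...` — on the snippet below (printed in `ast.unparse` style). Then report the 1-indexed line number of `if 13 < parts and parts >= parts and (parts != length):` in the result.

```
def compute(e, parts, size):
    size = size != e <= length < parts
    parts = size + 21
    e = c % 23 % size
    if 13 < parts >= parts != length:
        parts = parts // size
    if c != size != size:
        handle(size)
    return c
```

5

Transformed code:
def compute(e, parts, size):
    size = size != e and e <= length and (length < parts)
    parts = size + 21
    e = c % 23 % size
    if 13 < parts and parts >= parts and (parts != length):
        parts = parts // size
    if c != size and size != size:
        handle(size)
    return c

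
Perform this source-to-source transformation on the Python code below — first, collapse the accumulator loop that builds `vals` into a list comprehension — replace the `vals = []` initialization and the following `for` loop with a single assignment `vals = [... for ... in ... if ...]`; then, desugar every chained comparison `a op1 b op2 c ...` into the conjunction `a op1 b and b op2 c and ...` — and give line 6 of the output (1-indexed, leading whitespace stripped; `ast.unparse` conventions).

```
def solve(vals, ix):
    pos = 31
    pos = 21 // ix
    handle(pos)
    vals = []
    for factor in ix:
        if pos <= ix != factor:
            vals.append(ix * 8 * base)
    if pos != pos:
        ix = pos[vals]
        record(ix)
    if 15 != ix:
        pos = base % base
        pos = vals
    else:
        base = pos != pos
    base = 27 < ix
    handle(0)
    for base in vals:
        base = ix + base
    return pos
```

Transformed code:
def solve(vals, ix):
    pos = 31
    pos = 21 // ix
    handle(pos)
    vals = [ix * 8 * base for factor in ix if pos <= ix and ix != factor]
    if pos != pos:
        ix = pos[vals]
        record(ix)
    if 15 != ix:
        pos = base % base
        pos = vals
    else:
        base = pos != pos
    base = 27 < ix
    handle(0)
    for base in vals:
        base = ix + base
    return pos

if pos != pos:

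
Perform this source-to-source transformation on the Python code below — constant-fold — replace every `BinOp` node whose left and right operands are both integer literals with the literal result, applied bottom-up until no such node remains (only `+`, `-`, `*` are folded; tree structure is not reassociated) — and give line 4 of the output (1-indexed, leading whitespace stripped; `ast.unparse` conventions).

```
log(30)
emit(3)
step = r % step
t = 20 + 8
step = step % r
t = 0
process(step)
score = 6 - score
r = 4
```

Transformed code:
log(30)
emit(3)
step = r % step
t = 28
step = step % r
t = 0
process(step)
score = 6 - score
r = 4

t = 28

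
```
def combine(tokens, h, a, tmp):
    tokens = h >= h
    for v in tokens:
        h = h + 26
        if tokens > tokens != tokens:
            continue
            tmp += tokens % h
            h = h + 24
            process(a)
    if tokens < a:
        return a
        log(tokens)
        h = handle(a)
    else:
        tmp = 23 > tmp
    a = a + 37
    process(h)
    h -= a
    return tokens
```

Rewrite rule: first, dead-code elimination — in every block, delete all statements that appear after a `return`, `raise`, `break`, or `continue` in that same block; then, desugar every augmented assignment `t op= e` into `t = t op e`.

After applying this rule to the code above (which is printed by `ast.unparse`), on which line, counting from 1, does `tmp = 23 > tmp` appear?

10

Transformed code:
def combine(tokens, h, a, tmp):
    tokens = h >= h
    for v in tokens:
        h = h + 26
        if tokens > tokens != tokens:
            continue
    if tokens < a:
        return a
    else:
        tmp = 23 > tmp
    a = a + 37
    process(h)
    h = h - a
    return tokens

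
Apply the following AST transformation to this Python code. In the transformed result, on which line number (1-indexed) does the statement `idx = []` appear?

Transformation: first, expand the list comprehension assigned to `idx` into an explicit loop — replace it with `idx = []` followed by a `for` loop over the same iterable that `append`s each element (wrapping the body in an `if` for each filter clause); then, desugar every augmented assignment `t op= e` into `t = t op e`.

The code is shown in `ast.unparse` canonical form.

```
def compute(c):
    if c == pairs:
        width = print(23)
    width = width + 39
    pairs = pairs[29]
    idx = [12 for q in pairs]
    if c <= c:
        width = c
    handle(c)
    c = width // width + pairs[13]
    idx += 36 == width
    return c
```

6

Transformed code:
def compute(c):
    if c == pairs:
        width = print(23)
    width = width + 39
    pairs = pairs[29]
    idx = []
    for q in pairs:
        idx.append(12)
    if c <= c:
        width = c
    handle(c)
    c = width // width + pairs[13]
    idx = idx + (36 == width)
    return c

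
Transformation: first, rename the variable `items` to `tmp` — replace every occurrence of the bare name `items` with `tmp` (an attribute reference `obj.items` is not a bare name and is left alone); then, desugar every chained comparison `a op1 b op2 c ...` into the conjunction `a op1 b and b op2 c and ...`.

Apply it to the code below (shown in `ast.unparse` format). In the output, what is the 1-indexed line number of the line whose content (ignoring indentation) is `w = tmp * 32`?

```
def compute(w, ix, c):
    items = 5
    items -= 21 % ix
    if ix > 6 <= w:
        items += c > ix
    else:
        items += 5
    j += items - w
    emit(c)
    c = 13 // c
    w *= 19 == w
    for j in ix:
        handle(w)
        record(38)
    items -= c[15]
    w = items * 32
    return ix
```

Transformed code:
def compute(w, ix, c):
    tmp = 5
    tmp -= 21 % ix
    if ix > 6 and 6 <= w:
        tmp += c > ix
    else:
        tmp += 5
    j += tmp - w
    emit(c)
    c = 13 // c
    w *= 19 == w
    for j in ix:
        handle(w)
        record(38)
    tmp -= c[15]
    w = tmp * 32
    return ix

16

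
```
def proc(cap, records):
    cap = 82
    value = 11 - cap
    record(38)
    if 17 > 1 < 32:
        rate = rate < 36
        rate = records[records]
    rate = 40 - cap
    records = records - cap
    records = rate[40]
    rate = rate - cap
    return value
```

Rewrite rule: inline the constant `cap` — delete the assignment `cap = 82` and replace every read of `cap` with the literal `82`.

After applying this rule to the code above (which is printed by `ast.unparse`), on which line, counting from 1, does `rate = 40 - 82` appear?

7

Transformed code:
def proc(cap, records):
    value = 11 - 82
    record(38)
    if 17 > 1 < 32:
        rate = rate < 36
        rate = records[records]
    rate = 40 - 82
    records = records - 82
    records = rate[40]
    rate = rate - 82
    return value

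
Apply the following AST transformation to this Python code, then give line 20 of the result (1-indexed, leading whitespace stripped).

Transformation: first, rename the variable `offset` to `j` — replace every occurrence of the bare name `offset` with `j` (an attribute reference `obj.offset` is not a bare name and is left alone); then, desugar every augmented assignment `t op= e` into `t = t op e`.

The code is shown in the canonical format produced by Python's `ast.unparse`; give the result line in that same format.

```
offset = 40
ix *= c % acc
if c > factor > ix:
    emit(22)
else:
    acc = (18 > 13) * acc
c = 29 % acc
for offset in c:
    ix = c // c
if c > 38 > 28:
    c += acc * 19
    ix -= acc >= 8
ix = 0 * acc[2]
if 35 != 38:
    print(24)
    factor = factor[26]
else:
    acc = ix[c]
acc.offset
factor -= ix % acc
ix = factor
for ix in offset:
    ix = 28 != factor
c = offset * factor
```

factor = factor - ix % acc

Transformed code:
j = 40
ix = ix * (c % acc)
if c > factor > ix:
    emit(22)
else:
    acc = (18 > 13) * acc
c = 29 % acc
for j in c:
    ix = c // c
if c > 38 > 28:
    c = c + acc * 19
    ix = ix - (acc >= 8)
ix = 0 * acc[2]
if 35 != 38:
    print(24)
    factor = factor[26]
else:
    acc = ix[c]
acc.offset
factor = factor - ix % acc
ix = factor
for ix in j:
    ix = 28 != factor
c = j * factor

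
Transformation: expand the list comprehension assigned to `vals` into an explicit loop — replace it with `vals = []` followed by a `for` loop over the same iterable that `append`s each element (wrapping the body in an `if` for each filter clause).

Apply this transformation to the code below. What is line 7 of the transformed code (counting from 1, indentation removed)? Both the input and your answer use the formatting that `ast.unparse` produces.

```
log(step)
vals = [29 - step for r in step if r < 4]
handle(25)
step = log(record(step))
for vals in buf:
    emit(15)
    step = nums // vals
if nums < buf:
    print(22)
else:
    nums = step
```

Transformed code:
log(step)
vals = []
for r in step:
    if r < 4:
        vals.append(29 - step)
handle(25)
step = log(record(step))
for vals in buf:
    emit(15)
    step = nums // vals
if nums < buf:
    print(22)
else:
    nums = step

step = log(record(step))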